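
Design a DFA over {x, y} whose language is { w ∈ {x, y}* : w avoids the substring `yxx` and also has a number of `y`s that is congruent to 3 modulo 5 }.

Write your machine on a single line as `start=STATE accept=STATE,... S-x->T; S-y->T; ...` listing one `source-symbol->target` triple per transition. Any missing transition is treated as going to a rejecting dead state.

start=S0; accept=S6,S7; S0-x->S0; S0-y->S1; S1-x->S2; S1-y->S3; S2-x->S4; S2-y->S3; S3-x->S5; S3-y->S6; S4-x->S4; S4-y->S4; S5-x->S4; S5-y->S6; S6-x->S7; S6-y->S8; S7-x->S4; S7-y->S8; S8-x->S9; S8-y->S10; S9-x->S4; S9-y->S10; S10-x->S11; S10-y->S1; S11-x->S4; S11-y->S1

Build one automaton per condition and run them in lockstep. One (4 states) tracks partial matches of the forbidden pattern `yxx`; the other (5 states) tracks the count of `y`s modulo 5. Each combined state is a pair, one component from each; accept when both components accept. After merging equivalent states the machine shrinks.
With 12 states:
          x    y  
>  S0     S0   S1 
   S1     S2   S3 
   S2     S4   S3 
   S3     S5   S6 
   S4     S4   S4 
   S5     S4   S6 
 * S6     S7   S8 
 * S7     S4   S8 
   S8     S9  S10 
   S9     S4  S10 
   S10   S11   S1 
   S11    S4   S1 
(> = start, * = accepting)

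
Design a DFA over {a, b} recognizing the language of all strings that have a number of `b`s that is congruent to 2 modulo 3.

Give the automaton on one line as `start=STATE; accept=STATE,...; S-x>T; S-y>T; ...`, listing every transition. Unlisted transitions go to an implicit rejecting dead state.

start=s0; accept=s2; s0-a>s0; s0-b>s1; s1-a>s1; s1-b>s2; s2-a>s2; s2-b>s0

Keep the running count of `b`s modulo 3: each `b` advances along the cycle s0 → s1 → s2 → s0 while other symbols loop. Accept at s2.
        a   b  
>  s0   s0  s1 
   s1   s1  s2 
 * s2   s2  s0 
(> = start, * = accepting)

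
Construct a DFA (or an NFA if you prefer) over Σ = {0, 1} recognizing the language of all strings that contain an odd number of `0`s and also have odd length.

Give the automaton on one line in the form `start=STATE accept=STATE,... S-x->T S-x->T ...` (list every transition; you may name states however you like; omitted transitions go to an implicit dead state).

start=s0 accept=s1 s0-0->s1 s0-1->s2 s1-0->s0 s1-1->s3 s2-0->s3 s2-1->s0 s3-0->s2 s3-1->s1

Run two small machines in parallel and take their product. The first has 2 states tracking the count of `0`s modulo 2; the second has 2 states tracking the input length modulo 2. A product state is a pair (one from each), accepting exactly when both do.
        0   1  
>  s0   s1  s2 
 * s1   s0  s3 
   s2   s3  s0 
   s3   s2  s1 
(> = start, * = accepting)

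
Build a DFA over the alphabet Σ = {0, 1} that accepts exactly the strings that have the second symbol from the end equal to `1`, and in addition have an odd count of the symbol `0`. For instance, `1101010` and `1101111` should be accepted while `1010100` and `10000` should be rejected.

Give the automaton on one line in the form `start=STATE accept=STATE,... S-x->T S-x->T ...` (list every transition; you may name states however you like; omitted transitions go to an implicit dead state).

Run two small machines in parallel and take their product. The first has 7 states tracking the last 2 symbols read; the second has 2 states tracking the count of `0`s modulo 2. A product state is a pair (one from each), accepting exactly when both do.
11 states suffice.
          0    1  
>  s0     s1   s2 
   s1     s3   s4 
   s2     s5   s6 
   s3     s7   s8 
   s4     s9  s10 
 * s5     s3   s4 
   s6     s5   s6 
   s7     s3   s4 
   s8     s5   s6 
   s9     s7   s8 
 * s10    s9  s10 
(> = start, * = accepting)

start=s0 accept=s5,s10 s0-0->s1 s0-1->s2 s1-0->s3 s1-1->s4 s2-0->s5 s2-1->s6 s3-0->s7 s3-1->s8 s4-0->s9 s4-1->s10 s5-0->s3 s5-1->s4 s6-0->s5 s6-1->s6 s7-0->s3 s7-1->s4 s8-0->s5 s8-1->s6 s9-0->s7 s9-1->s8 s10-0->s9 s10-1->s10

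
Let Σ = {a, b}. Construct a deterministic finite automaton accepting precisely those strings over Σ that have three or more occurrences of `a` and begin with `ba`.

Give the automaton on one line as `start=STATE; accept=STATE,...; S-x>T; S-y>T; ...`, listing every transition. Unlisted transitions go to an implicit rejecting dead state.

Build one automaton per condition and run them in lockstep. The first has 5 states tracking the count of `a`s, saturating at 4; the second has 4 states tracking whether the input so far still matches the prefix `ba`. A product state is a pair (one from each), accepting exactly when both do. Equivalent product states are then merged.
        a   b  
>  q0   q1  q2 
   q1   q1  q1 
   q2   q3  q1 
   q3   q4  q3 
   q4   q5  q4 
 * q5   q5  q5 
(> = start, * = accepting)

start=q0; accept=q5; q0-a>q1; q0-b>q2; q1-a>q1; q1-b>q1; q2-a>q3; q2-b>q1; q3-a>q4; q3-b>q3; q4-a>q5; q4-b>q4; q5-a>q5; q5-b>q5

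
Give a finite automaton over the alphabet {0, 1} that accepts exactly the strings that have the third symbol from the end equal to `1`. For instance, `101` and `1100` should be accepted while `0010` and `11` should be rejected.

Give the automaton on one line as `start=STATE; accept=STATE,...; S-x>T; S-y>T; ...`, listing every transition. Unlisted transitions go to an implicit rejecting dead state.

Because acceptance depends on a position counted from the end, the machine has to buffer the most recent 3 symbols. Make each state the string of the last up-to-3 symbols read; on input `x` shift the window left and append `x`. Accept when the buffered window has length 3 and begins with `1`.
          0    1  
>  q0     q1   q2 
   q1     q3   q4 
   q2     q5   q6 
   q3     q7   q8 
   q4     q9  q10 
   q5    q11  q12 
   q6    q13  q14 
   q7     q7   q8 
   q8     q9  q10 
   q9    q11  q12 
   q10   q13  q14 
 * q11    q7   q8 
 * q12    q9  q10 
 * q13   q11  q12 
 * q14   q13  q14 
(> = start, * = accepting)

start=q0; accept=q11,q12,q13,q14; q0-0>q1; q0-1>q2; q1-0>q3; q1-1>q4; q2-0>q5; q2-1>q6; q3-0>q7; q3-1>q8; q4-0>q9; q4-1>q10; q5-0>q11; q5-1>q12; q6-0>q13; q6-1>q14; q7-0>q7; q7-1>q8; q8-0>q9; q8-1>q10; q9-0>q11; q9-1>q12; q10-0>q13; q10-1>q14; q11-0>q7; q11-1>q8; q12-0>q9; q12-1>q10; q13-0>q11; q13-1>q12; q14-0>q13; q14-1>q14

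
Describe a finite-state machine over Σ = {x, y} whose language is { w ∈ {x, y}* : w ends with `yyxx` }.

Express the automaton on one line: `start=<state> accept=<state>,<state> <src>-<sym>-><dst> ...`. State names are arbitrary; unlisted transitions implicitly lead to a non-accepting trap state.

Remember how much of `yyxx` the current input suffix matches. State S0 means no match yet; S1 means the last symbol is `y`; S2 means the last 2 symbols are `yy`; S3 means the last 3 symbols are `yyx`; S4 means the last 4 symbols are `yyxx`. Only S4 accepts. On a mismatch, fall back to the longest proper suffix that is still a prefix of `yyxx`.
A 5-state machine:
        x   y  
>  S0   S0  S1 
   S1   S0  S2 
   S2   S3  S2 
   S3   S4  S1 
 * S4   S0  S1 
(> = start, * = accepting)

start=S0 accept=S4 S0-x->S0 S0-y->S1 S1-x->S0 S1-y->S2 S2-x->S3 S2-y->S2 S3-x->S4 S3-y->S1 S4-x->S0 S4-y->S1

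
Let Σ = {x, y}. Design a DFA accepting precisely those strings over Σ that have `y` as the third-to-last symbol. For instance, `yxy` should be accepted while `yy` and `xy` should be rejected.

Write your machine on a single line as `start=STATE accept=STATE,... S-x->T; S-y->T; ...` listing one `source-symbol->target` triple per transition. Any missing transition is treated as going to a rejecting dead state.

start=A; accept=L,M,N,O; A-x->B; A-y->C; B-x->D; B-y->E; C-x->F; C-y->G; D-x->H; D-y->I; E-x->J; E-y->K; F-x->L; F-y->M; G-x->N; G-y->O; H-x->H; H-y->I; I-x->J; I-y->K; J-x->L; J-y->M; K-x->N; K-y->O; L-x->H; L-y->I; M-x->J; M-y->K; N-x->L; N-y->M; O-x->N; O-y->O

A DFA must remember the last 3 symbols (since which symbol is third-to-last isn't known until the input ends). Use one state per possible window of the last ≤3 symbols; accept from those whose window starts with `y`.
A 15-state machine:
       x  y 
>  A   B  C 
   B   D  E 
   C   F  G 
   D   H  I 
   E   J  K 
   F   L  M 
   G   N  O 
   H   H  I 
   I   J  K 
   J   L  M 
   K   N  O 
 * L   H  I 
 * M   J  K 
 * N   L  M 
 * O   N  O 
(> = start, * = accepting)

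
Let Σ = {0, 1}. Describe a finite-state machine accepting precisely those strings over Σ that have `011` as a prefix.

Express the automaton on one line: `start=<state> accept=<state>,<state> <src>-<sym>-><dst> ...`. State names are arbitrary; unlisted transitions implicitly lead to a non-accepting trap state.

start=A accept=D A-0->B A-1->E B-0->E B-1->C C-0->E C-1->D D-0->D D-1->D E-0->E E-1->E

Walk along `011` while the input agrees: from A take `0` to B, and so on. Any deviation drops to the rejecting sink E. Once D is reached the prefix is confirmed and every continuation is accepted.
5 states suffice.
       0  1 
>  A   B  E 
   B   E  C 
   C   E  D 
 * D   D  D 
   E   E  E 
(> = start, * = accepting)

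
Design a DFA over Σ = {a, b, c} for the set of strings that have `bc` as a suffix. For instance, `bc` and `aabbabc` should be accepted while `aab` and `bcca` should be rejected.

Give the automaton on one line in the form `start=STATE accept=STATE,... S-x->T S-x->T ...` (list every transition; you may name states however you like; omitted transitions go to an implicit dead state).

start=s0 accept=s2 s0-a->s0 s0-b->s1 s0-c->s0 s1-a->s0 s1-b->s1 s1-c->s2 s2-a->s0 s2-b->s1 s2-c->s0

Let each state record the length of the longest suffix of the input read so far that is also a prefix of `bc`. s1 means the last symbol is `b`; s2 means the last 2 symbols are `bc`. Accept only at s2, where the string currently ends in `bc`.
With 3 states:
        a   b   c  
>  s0   s0  s1  s0 
   s1   s0  s1  s2 
 * s2   s0  s1  s0 
(> = start, * = accepting)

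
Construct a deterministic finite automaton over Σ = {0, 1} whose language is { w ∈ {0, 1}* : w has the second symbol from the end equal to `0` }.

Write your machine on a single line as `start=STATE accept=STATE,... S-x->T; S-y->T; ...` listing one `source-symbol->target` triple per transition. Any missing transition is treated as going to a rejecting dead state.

A DFA must remember the last 2 symbols (since which symbol is second-to-last isn't known until the input ends). Use one state per possible window of the last ≤2 symbols; accept from those whose window starts with `0`.
With 7 states:
        0   1  
>  s0   s1  s2 
   s1   s3  s4 
   s2   s5  s6 
 * s3   s3  s4 
 * s4   s5  s6 
   s5   s3  s4 
   s6   s5  s6 
(> = start, * = accepting)

start=s0; accept=s3,s4; s0-0->s1; s0-1->s2; s1-0->s3; s1-1->s4; s2-0->s5; s2-1->s6; s3-0->s3; s3-1->s4; s4-0->s5; s4-1->s6; s5-0->s3; s5-1->s4; s6-0->s5; s6-1->s6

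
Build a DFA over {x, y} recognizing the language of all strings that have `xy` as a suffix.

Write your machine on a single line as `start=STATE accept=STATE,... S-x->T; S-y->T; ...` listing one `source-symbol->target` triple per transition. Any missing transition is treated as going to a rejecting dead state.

Remember how much of `xy` the current input suffix matches. State A means no match yet; B means the last symbol is `x`; C means the last 2 symbols are `xy`. Only C accepts. On a mismatch, fall back to the longest proper suffix that is still a prefix of `xy`.
3 states suffice.
       x  y 
>  A   B  A 
   B   B  C 
 * C   B  A 
(> = start, * = accepting)

start=A; accept=C; A-x->B; A-y->A; B-x->B; B-y->C; C-x->B; C-y->A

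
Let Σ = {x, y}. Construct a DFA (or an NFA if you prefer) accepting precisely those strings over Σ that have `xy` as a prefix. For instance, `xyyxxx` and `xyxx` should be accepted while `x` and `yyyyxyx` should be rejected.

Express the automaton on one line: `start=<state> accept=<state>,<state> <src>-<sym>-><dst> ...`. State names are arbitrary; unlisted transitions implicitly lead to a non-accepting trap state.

Walk along `xy` while the input agrees: from S0 take `x` to S1, and so on. Any deviation drops to the rejecting sink S3. Once S2 is reached the prefix is confirmed and every continuation is accepted.
4 states suffice.
        x   y  
>  S0   S1  S3 
   S1   S3  S2 
 * S2   S2  S2 
   S3   S3  S3 
(> = start, * = accepting)

start=S0 accept=S2 S0-x->S1 S0-y->S3 S1-x->S3 S1-y->S2 S2-x->S2 S2-y->S2 S3-x->S3 S3-y->S3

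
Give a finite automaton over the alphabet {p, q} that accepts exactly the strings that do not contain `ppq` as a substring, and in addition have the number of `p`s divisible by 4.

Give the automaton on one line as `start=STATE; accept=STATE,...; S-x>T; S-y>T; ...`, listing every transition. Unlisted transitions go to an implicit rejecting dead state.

Handle the two conditions separately and then intersect. The first has 4 states tracking partial matches of the forbidden pattern `ppq`; the second has 4 states tracking the count of `p`s modulo 4. A product state is a pair (one from each), accepting exactly when both do. Minimizing collapses redundant product states.
A 13-state machine:
       p  q 
>* A   B  A 
   B   C  D 
   C   E  F 
   D   G  D 
   E   H  F 
   F   F  F 
   G   E  I 
 * H   J  F 
   I   K  I 
   J   C  F 
   K   H  L 
   L   M  L 
 * M   J  A 
(> = start, * = accepting)

start=A; accept=A,H,M; A-p>B; A-q>A; B-p>C; B-q>D; C-p>E; C-q>F; D-p>G; D-q>D; E-p>H; E-q>F; F-p>F; F-q>F; G-p>E; G-q>I; H-p>J; H-q>F; I-p>K; I-q>I; J-p>C; J-q>F; K-p>H; K-q>L; L-p>M; L-q>L; M-p>J; M-q>A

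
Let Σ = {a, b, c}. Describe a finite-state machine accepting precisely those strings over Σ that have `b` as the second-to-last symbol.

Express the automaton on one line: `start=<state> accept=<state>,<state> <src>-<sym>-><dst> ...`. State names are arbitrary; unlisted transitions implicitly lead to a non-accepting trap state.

Because acceptance depends on a position counted from the end, the machine has to buffer the most recent 2 symbols. Make each state the string of the last up-to-2 symbols read; on input `x` shift the window left and append `x`. Accept when the buffered window has length 2 and begins with `b`.
A 13-state machine:
          a    b    c  
>  s0     s1   s2   s3 
   s1     s4   s5   s6 
   s2     s7   s8   s9 
   s3    s10  s11  s12 
   s4     s4   s5   s6 
   s5     s7   s8   s9 
   s6    s10  s11  s12 
 * s7     s4   s5   s6 
 * s8     s7   s8   s9 
 * s9    s10  s11  s12 
   s10    s4   s5   s6 
   s11    s7   s8   s9 
   s12   s10  s11  s12 
(> = start, * = accepting)

start=s0 accept=s7,s8,s9 s0-a->s1 s0-b->s2 s0-c->s3 s1-a->s4 s1-b->s5 s1-c->s6 s2-a->s7 s2-b->s8 s2-c->s9 s3-a->s10 s3-b->s11 s3-c->s12 s4-a->s4 s4-b->s5 s4-c->s6 s5-a->s7 s5-b->s8 s5-c->s9 s6-a->s10 s6-b->s11 s6-c->s12 s7-a->s4 s7-b->s5 s7-c->s6 s8-a->s7 s8-b->s8 s8-c->s9 s9-a->s10 s9-b->s11 s9-c->s12 s10-a->s4 s10-b->s5 s10-c->s6 s11-a->s7 s11-b->s8 s11-c->s9 s12-a->s10 s12-b->s11 s12-c->s12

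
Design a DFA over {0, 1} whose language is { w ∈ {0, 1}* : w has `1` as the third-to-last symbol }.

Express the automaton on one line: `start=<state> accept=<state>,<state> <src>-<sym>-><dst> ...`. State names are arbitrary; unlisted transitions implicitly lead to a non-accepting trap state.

Because acceptance depends on a position counted from the end, the machine has to buffer the most recent 3 symbols. Make each state the string of the last up-to-3 symbols read; on input `x` shift the window left and append `x`. Accept when the buffered window has length 3 and begins with `1`.
       0  1 
>  A   B  C 
   B   D  E 
   C   F  G 
   D   H  I 
   E   J  K 
   F   L  M 
   G   N  O 
   H   H  I 
   I   J  K 
   J   L  M 
   K   N  O 
 * L   H  I 
 * M   J  K 
 * N   L  M 
 * O   N  O 
(> = start, * = accepting)

start=A accept=L,M,N,O A-0->B A-1->C B-0->D B-1->E C-0->F C-1->G D-0->H D-1->I E-0->J E-1->K F-0->L F-1->M G-0->N G-1->O H-0->H H-1->I I-0->J I-1->K J-0->L J-1->M K-0->N K-1->O L-0->H L-1->I M-0->J M-1->K N-0->L N-1->M O-0->N O-1->O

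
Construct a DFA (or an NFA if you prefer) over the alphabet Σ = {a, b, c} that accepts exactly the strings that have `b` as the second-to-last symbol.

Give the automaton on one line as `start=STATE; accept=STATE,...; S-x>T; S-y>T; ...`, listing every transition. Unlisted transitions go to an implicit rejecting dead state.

start=q0; accept=q7,q8,q9; q0-a>q1; q0-b>q2; q0-c>q3; q1-a>q4; q1-b>q5; q1-c>q6; q2-a>q7; q2-b>q8; q2-c>q9; q3-a>q10; q3-b>q11; q3-c>q12; q4-a>q4; q4-b>q5; q4-c>q6; q5-a>q7; q5-b>q8; q5-c>q9; q6-a>q10; q6-b>q11; q6-c>q12; q7-a>q4; q7-b>q5; q7-c>q6; q8-a>q7; q8-b>q8; q8-c>q9; q9-a>q10; q9-b>q11; q9-c>q12; q10-a>q4; q10-b>q5; q10-c>q6; q11-a>q7; q11-b>q8; q11-c>q9; q12-a>q10; q12-b>q11; q12-c>q12

A DFA must remember the last 2 symbols (since which symbol is second-to-last isn't known until the input ends). Use one state per possible window of the last ≤2 symbols; accept from those whose window starts with `b`.
With 13 states:
          a    b    c  
>  q0     q1   q2   q3 
   q1     q4   q5   q6 
   q2     q7   q8   q9 
   q3    q10  q11  q12 
   q4     q4   q5   q6 
   q5     q7   q8   q9 
   q6    q10  q11  q12 
 * q7     q4   q5   q6 
 * q8     q7   q8   q9 
 * q9    q10  q11  q12 
   q10    q4   q5   q6 
   q11    q7   q8   q9 
   q12   q10  q11  q12 
(> = start, * = accepting)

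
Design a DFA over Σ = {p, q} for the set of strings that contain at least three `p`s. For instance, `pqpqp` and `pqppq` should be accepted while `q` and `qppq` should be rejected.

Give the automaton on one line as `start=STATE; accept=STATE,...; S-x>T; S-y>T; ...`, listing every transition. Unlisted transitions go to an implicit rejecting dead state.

Only the number of `p`s matters, and only up to 4. Make a chain s0 → s1 → s2 → s3 → s4 advanced by each `p` (with s4 absorbing); every other symbol self-loops. The accepting set is {s3, s4}.
With 5 states:
        p   q  
>  s0   s1  s0 
   s1   s2  s1 
   s2   s3  s2 
 * s3   s4  s3 
 * s4   s4  s4 
(> = start, * = accepting)

start=s0; accept=s3,s4; s0-p>s1; s0-q>s0; s1-p>s2; s1-q>s1; s2-p>s3; s2-q>s2; s3-p>s4; s3-q>s3; s4-p>s4; s4-q>s4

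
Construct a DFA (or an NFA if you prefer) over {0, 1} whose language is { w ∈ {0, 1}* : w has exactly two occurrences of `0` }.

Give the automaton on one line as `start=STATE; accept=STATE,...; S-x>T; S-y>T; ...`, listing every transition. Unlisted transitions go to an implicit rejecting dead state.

start=q0; accept=q2; q0-0>q1; q0-1>q0; q1-0>q2; q1-1>q1; q2-0>q3; q2-1>q2; q3-0>q3; q3-1>q3

Only the number of `0`s matters, and only up to 3. Make a chain q0 → q1 → q2 → q3 advanced by each `0` (with q3 absorbing); every other symbol self-loops. The accepting set is {q2}.
4 states suffice.
        0   1  
>  q0   q1  q0 
   q1   q2  q1 
 * q2   q3  q2 
   q3   q3  q3 
(> = start, * = accepting)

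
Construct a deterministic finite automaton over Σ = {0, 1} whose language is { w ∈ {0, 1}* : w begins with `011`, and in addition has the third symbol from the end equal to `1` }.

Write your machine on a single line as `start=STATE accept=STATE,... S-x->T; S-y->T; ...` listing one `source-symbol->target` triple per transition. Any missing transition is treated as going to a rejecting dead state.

start=A; accept=F,G,H,I; A-0->B; A-1->C; B-0->C; B-1->D; C-0->C; C-1->C; D-0->C; D-1->E; E-0->F; E-1->G; F-0->H; F-1->I; G-0->F; G-1->G; H-0->J; H-1->K; I-0->L; I-1->E; J-0->J; J-1->K; K-0->L; K-1->E; L-0->H; L-1->I

Build one automaton per condition and run them in lockstep. The first has 5 states tracking whether the input so far still matches the prefix `011`; the second has 15 states tracking the last 3 symbols read. A product state is a pair (one from each), accepting exactly when both do. Minimizing collapses redundant product states.
A 12-state machine:
       0  1 
>  A   B  C 
   B   C  D 
   C   C  C 
   D   C  E 
   E   F  G 
 * F   H  I 
 * G   F  G 
 * H   J  K 
 * I   L  E 
   J   J  K 
   K   L  E 
   L   H  I 
(> = start, * = accepting)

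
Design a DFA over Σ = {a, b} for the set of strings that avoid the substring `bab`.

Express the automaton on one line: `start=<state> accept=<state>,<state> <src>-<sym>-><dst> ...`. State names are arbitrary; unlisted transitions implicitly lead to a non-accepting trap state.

start=S0 accept=S0,S1,S2 S0-a->S0 S0-b->S1 S1-a->S2 S1-b->S1 S2-a->S0 S2-b->S3 S3-a->S3 S3-b->S3

This is the complement of 'contains `bab`'. Use the same substring-matching states — S0 through S3 holding how much of `bab` has just been matched — but flip the accepting set: everything except the trap S3 accepts.
With 4 states:
        a   b  
>* S0   S0  S1 
 * S1   S2  S1 
 * S2   S0  S3 
   S3   S3  S3 
(> = start, * = accepting)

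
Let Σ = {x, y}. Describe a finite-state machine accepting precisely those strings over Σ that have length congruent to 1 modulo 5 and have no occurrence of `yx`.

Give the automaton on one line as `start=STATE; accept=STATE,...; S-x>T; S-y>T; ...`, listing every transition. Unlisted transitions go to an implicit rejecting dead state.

start=q0; accept=q1,q2; q0-x>q1; q0-y>q2; q1-x>q3; q1-y>q4; q2-x>q5; q2-y>q4; q3-x>q6; q3-y>q7; q4-x>q8; q4-y>q7; q5-x>q8; q5-y>q8; q6-x>q9; q6-y>q10; q7-x>q11; q7-y>q10; q8-x>q11; q8-y>q11; q9-x>q0; q9-y>q12; q10-x>q13; q10-y>q12; q11-x>q13; q11-y>q13; q12-x>q14; q12-y>q2; q13-x>q14; q13-y>q14; q14-x>q5; q14-y>q5

Run two small machines in parallel and take their product. One (5 states) tracks the input length modulo 5; the other (3 states) tracks partial matches of the forbidden pattern `yx`. Each combined state is a pair, one component from each; accept when both components accept.
A 15-state machine:
          x    y  
>  q0     q1   q2 
 * q1     q3   q4 
 * q2     q5   q4 
   q3     q6   q7 
   q4     q8   q7 
   q5     q8   q8 
   q6     q9  q10 
   q7    q11  q10 
   q8    q11  q11 
   q9     q0  q12 
   q10   q13  q12 
   q11   q13  q13 
   q12   q14   q2 
   q13   q14  q14 
   q14    q5   q5 
(> = start, * = accepting)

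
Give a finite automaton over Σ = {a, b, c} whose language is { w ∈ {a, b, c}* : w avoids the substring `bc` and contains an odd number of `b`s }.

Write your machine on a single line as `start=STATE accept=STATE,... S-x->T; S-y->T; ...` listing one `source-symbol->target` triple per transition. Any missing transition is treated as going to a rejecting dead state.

start=s0; accept=s1,s2; s0-a->s0; s0-b->s1; s0-c->s0; s1-a->s2; s1-b->s3; s1-c->s4; s2-a->s2; s2-b->s3; s2-c->s2; s3-a->s0; s3-b->s1; s3-c->s5; s4-a->s4; s4-b->s5; s4-c->s4; s5-a->s5; s5-b->s4; s5-c->s5

Run two small machines in parallel and take their product. One (3 states) tracks partial matches of the forbidden pattern `bc`; the other (2 states) tracks the count of `b`s modulo 2. Each combined state is a pair, one component from each; accept when both components accept.
6 states suffice.
        a   b   c  
>  s0   s0  s1  s0 
 * s1   s2  s3  s4 
 * s2   s2  s3  s2 
   s3   s0  s1  s5 
   s4   s4  s5  s4 
   s5   s5  s4  s5 
(> = start, * = accepting)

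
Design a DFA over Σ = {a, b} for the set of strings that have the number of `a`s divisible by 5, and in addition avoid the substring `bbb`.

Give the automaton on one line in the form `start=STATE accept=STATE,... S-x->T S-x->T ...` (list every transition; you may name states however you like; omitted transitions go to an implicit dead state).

Handle the two conditions separately and then intersect. The first has 5 states tracking the count of `a`s modulo 5; the second has 4 states tracking partial matches of the forbidden pattern `bbb`. A product state is a pair (one from each), accepting exactly when both do. After merging equivalent states the machine shrinks.
With 16 states:
          a    b  
>* q0     q1   q2 
   q1     q3   q4 
 * q2     q1   q5 
   q3     q6   q7 
   q4     q3   q8 
 * q5     q1   q9 
   q6    q10  q11 
   q7     q6  q12 
   q8     q3   q9 
   q9     q9   q9 
   q10    q0  q13 
   q11   q10  q14 
   q12    q6   q9 
   q13    q0  q15 
   q14   q10   q9 
   q15    q0   q9 
(> = start, * = accepting)

start=q0 accept=q0,q2,q5 q0-a->q1 q0-b->q2 q1-a->q3 q1-b->q4 q2-a->q1 q2-b->q5 q3-a->q6 q3-b->q7 q4-a->q3 q4-b->q8 q5-a->q1 q5-b->q9 q6-a->q10 q6-b->q11 q7-a->q6 q7-b->q12 q8-a->q3 q8-b->q9 q9-a->q9 q9-b->q9 q10-a->q0 q10-b->q13 q11-a->q10 q11-b->q14 q12-a->q6 q12-b->q9 q13-a->q0 q13-b->q15 q14-a->q10 q14-b->q9 q15-a->q0 q15-b->q9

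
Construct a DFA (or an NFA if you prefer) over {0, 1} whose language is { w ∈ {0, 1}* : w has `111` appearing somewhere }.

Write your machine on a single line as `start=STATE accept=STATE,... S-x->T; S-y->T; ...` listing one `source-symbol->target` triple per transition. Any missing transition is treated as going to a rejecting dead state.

start=A; accept=D; A-0->A; A-1->B; B-0->A; B-1->C; C-0->A; C-1->D; D-0->D; D-1->D

States A..C record the length of the longest prefix of `111` that matches the current input suffix. Reaching D means `111` has been seen, and we stay there forever. Accept from D.
With 4 states:
       0  1 
>  A   A  B 
   B   A  C 
   C   A  D 
 * D   D  D 
(> = start, * = accepting)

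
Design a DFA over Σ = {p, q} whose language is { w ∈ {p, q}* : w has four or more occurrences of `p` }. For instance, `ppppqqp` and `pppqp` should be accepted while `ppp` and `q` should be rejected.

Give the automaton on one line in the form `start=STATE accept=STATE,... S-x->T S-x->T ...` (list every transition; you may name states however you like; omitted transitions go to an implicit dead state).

start=S0 accept=S4,S5 S0-p->S1 S0-q->S0 S1-p->S2 S1-q->S1 S2-p->S3 S2-q->S2 S3-p->S4 S3-q->S3 S4-p->S5 S4-q->S4 S5-p->S5 S5-q->S5

Count `p`s, saturating at 5: states S0 through S4 mean 0 through 4 `p`s seen; S5 means more than 4. Each `p` increments (capped at S5); other symbols loop. Accept from {S4, S5}.
With 6 states:
        p   q  
>  S0   S1  S0 
   S1   S2  S1 
   S2   S3  S2 
   S3   S4  S3 
 * S4   S5  S4 
 * S5   S5  S5 
(> = start, * = accepting)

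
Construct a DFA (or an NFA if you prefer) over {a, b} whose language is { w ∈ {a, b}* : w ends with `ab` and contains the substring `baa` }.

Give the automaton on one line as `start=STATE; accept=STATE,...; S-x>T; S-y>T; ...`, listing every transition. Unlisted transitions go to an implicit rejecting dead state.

start=q0; accept=q4; q0-a>q0; q0-b>q1; q1-a>q2; q1-b>q1; q2-a>q3; q2-b>q1; q3-a>q3; q3-b>q4; q4-a>q3; q4-b>q5; q5-a>q3; q5-b>q5

Run two small machines in parallel and take their product. The first has 3 states tracking how much of the suffix `ab` has currently been matched; the second has 4 states tracking whether and how much of `baa` has been seen. A product state is a pair (one from each), accepting exactly when both do. After merging equivalent states the machine shrinks.
A 6-state machine:
        a   b  
>  q0   q0  q1 
   q1   q2  q1 
   q2   q3  q1 
   q3   q3  q4 
 * q4   q3  q5 
   q5   q3  q5 
(> = start, * = accepting)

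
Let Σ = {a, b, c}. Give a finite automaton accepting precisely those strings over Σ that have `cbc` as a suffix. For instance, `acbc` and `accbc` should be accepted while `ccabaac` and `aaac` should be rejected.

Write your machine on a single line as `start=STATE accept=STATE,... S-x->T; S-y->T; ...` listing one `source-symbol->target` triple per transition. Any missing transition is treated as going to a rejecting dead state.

start=S0; accept=S3; S0-a->S0; S0-b->S0; S0-c->S1; S1-a->S0; S1-b->S2; S1-c->S1; S2-a->S0; S2-b->S0; S2-c->S3; S3-a->S0; S3-b->S2; S3-c->S1

Let each state record the length of the longest suffix of the input read so far that is also a prefix of `cbc`. S1 means the last symbol is `c`; S2 means the last 2 symbols are `cb`; S3 means the last 3 symbols are `cbc`. Accept only at S3, where the string currently ends in `cbc`.
4 states suffice.
        a   b   c  
>  S0   S0  S0  S1 
   S1   S0  S2  S1 
   S2   S0  S0  S3 
 * S3   S0  S2  S1 
(> = start, * = accepting)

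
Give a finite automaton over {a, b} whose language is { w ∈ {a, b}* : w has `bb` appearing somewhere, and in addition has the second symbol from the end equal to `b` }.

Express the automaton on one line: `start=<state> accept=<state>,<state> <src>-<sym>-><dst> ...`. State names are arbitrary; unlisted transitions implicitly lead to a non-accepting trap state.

Build one automaton per condition and run them in lockstep. One (3 states) tracks whether and how much of `bb` has been seen; the other (7 states) tracks the last 2 symbols read. Each combined state is a pair, one component from each; accept when both components accept. After merging equivalent states the machine shrinks.
With 6 states:
        a   b  
>  q0   q0  q1 
   q1   q0  q2 
 * q2   q3  q2 
 * q3   q4  q5 
   q4   q4  q5 
   q5   q3  q2 
(> = start, * = accepting)

start=q0 accept=q2,q3 q0-a->q0 q0-b->q1 q1-a->q0 q1-b->q2 q2-a->q3 q2-b->q2 q3-a->q4 q3-b->q5 q4-a->q4 q4-b->q5 q5-a->q3 q5-b->q2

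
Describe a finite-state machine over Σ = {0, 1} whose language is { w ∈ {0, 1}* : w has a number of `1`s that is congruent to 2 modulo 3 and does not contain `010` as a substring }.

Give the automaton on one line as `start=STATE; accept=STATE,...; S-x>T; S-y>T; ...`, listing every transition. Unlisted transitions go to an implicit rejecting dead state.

start=q0; accept=q5,q7,q8; q0-0>q1; q0-1>q2; q1-0>q1; q1-1>q3; q2-0>q4; q2-1>q5; q3-0>q6; q3-1>q5; q4-0>q4; q4-1>q7; q5-0>q8; q5-1>q0; q6-0>q6; q6-1>q9; q7-0>q9; q7-1>q0; q8-0>q8; q8-1>q10; q9-0>q9; q9-1>q11; q10-0>q11; q10-1>q2; q11-0>q11; q11-1>q6

Handle the two conditions separately and then intersect. One (3 states) tracks the count of `1`s modulo 3; the other (4 states) tracks partial matches of the forbidden pattern `010`. Each combined state is a pair, one component from each; accept when both components accept.
          0    1  
>  q0     q1   q2 
   q1     q1   q3 
   q2     q4   q5 
   q3     q6   q5 
   q4     q4   q7 
 * q5     q8   q0 
   q6     q6   q9 
 * q7     q9   q0 
 * q8     q8  q10 
   q9     q9  q11 
   q10   q11   q2 
   q11   q11   q6 
(> = start, * = accepting)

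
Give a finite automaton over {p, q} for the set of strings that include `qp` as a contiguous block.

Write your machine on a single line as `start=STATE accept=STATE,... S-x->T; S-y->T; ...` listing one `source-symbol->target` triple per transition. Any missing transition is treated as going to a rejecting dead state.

start=A; accept=C; A-p->A; A-q->B; B-p->C; B-q->B; C-p->C; C-q->C

Track how much of `qp` has been matched so far: state A is no progress, C is the absorbing accept state reached once `qp` has occurred. Intermediate states record partial matches; on a mismatch, fall back to the longest reusable overlap.
3 states suffice.
       p  q 
>  A   A  B 
   B   C  B 
 * C   C  C 
(> = start, * = accepting)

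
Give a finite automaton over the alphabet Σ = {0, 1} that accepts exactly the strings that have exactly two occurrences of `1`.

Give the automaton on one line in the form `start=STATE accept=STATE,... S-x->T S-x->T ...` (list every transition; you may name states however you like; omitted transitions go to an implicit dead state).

Only the number of `1`s matters, and only up to 3. Make a chain s0 → s1 → s2 → s3 advanced by each `1` (with s3 absorbing); every other symbol self-loops. The accepting set is {s2}.
        0   1  
>  s0   s0  s1 
   s1   s1  s2 
 * s2   s2  s3 
   s3   s3  s3 
(> = start, * = accepting)

start=s0 accept=s2 s0-0->s0 s0-1->s1 s1-0->s1 s1-1->s2 s2-0->s2 s2-1->s3 s3-0->s3 s3-1->s3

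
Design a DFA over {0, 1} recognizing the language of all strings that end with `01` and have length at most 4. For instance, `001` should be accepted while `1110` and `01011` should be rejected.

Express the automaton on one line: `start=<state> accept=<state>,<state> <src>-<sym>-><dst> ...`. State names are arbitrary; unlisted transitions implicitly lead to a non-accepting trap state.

Build one automaton per condition and run them in lockstep. One (3 states) tracks how much of the suffix `01` has currently been matched; the other (6 states) tracks the input length, saturating at 5. Each combined state is a pair, one component from each; accept when both components accept.
15 states suffice.
          0    1  
>  q0     q1   q2 
   q1     q3   q4 
   q2     q3   q5 
   q3     q6   q7 
 * q4     q6   q8 
   q5     q6   q8 
   q6     q9  q10 
 * q7     q9  q11 
   q8     q9  q11 
   q9    q12  q13 
 * q10   q12  q14 
   q11   q12  q14 
   q12   q12  q13 
   q13   q12  q14 
   q14   q12  q14 
(> = start, * = accepting)

start=q0 accept=q4,q7,q10 q0-0->q1 q0-1->q2 q1-0->q3 q1-1->q4 q2-0->q3 q2-1->q5 q3-0->q6 q3-1->q7 q4-0->q6 q4-1->q8 q5-0->q6 q5-1->q8 q6-0->q9 q6-1->q10 q7-0->q9 q7-1->q11 q8-0->q9 q8-1->q11 q9-0->q12 q9-1->q13 q10-0->q12 q10-1->q14 q11-0->q12 q11-1->q14 q12-0->q12 q12-1->q13 q13-0->q12 q13-1->q14 q14-0->q12 q14-1->q14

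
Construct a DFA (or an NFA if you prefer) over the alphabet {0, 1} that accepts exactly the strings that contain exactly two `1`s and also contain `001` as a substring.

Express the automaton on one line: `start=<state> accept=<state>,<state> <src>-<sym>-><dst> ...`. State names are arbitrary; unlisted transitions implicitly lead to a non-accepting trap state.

start=S0 accept=S7 S0-0->S1 S0-1->S2 S1-0->S3 S1-1->S2 S2-0->S4 S2-1->S5 S3-0->S3 S3-1->S6 S4-0->S6 S4-1->S5 S5-0->S5 S5-1->S5 S6-0->S6 S6-1->S7 S7-0->S7 S7-1->S5

Build one automaton per condition and run them in lockstep. One (4 states) tracks the count of `1`s, saturating at 3; the other (4 states) tracks whether and how much of `001` has been seen. Each combined state is a pair, one component from each; accept when both components accept. After merging equivalent states the machine shrinks.
8 states suffice.
        0   1  
>  S0   S1  S2 
   S1   S3  S2 
   S2   S4  S5 
   S3   S3  S6 
   S4   S6  S5 
   S5   S5  S5 
   S6   S6  S7 
 * S7   S7  S5 
(> = start, * = accepting)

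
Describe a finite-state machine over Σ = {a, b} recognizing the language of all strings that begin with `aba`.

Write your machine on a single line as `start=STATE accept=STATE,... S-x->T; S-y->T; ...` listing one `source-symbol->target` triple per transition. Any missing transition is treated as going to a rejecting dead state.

start=s0; accept=s3; s0-a->s1; s0-b->s4; s1-a->s4; s1-b->s2; s2-a->s3; s2-b->s4; s3-a->s3; s3-b->s3; s4-a->s4; s4-b->s4

Walk along `aba` while the input agrees: from s0 take `a` to s1, and so on. Any deviation drops to the rejecting sink s4. Once s3 is reached the prefix is confirmed and every continuation is accepted.
With 5 states:
        a   b  
>  s0   s1  s4 
   s1   s4  s2 
   s2   s3  s4 
 * s3   s3  s3 
   s4   s4  s4 
(> = start, * = accepting)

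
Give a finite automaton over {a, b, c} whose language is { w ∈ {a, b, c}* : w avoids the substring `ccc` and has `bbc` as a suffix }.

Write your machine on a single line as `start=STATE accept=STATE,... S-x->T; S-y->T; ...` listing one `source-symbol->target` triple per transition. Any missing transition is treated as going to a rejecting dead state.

start=q0; accept=q5; q0-a->q0; q0-b->q1; q0-c->q2; q1-a->q0; q1-b->q3; q1-c->q2; q2-a->q0; q2-b->q1; q2-c->q4; q3-a->q0; q3-b->q3; q3-c->q5; q4-a->q0; q4-b->q1; q4-c->q6; q5-a->q0; q5-b->q1; q5-c->q4; q6-a->q6; q6-b->q6; q6-c->q6

Run two small machines in parallel and take their product. The first has 4 states tracking partial matches of the forbidden pattern `ccc`; the second has 4 states tracking how much of the suffix `bbc` has currently been matched. A product state is a pair (one from each), accepting exactly when both do. Minimizing collapses redundant product states.
A 7-state machine:
        a   b   c  
>  q0   q0  q1  q2 
   q1   q0  q3  q2 
   q2   q0  q1  q4 
   q3   q0  q3  q5 
   q4   q0  q1  q6 
 * q5   q0  q1  q4 
   q6   q6  q6  q6 
(> = start, * = accepting)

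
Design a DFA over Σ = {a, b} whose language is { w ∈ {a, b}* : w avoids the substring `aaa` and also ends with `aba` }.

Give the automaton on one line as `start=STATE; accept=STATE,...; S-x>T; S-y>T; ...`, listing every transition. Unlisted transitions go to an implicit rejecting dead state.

start=s0; accept=s5; s0-a>s1; s0-b>s0; s1-a>s2; s1-b>s3; s2-a>s4; s2-b>s3; s3-a>s5; s3-b>s0; s4-a>s4; s4-b>s6; s5-a>s2; s5-b>s3; s6-a>s7; s6-b>s8; s7-a>s4; s7-b>s6; s8-a>s4; s8-b>s8

Build one automaton per condition and run them in lockstep. One (4 states) tracks partial matches of the forbidden pattern `aaa`; the other (4 states) tracks how much of the suffix `aba` has currently been matched. Each combined state is a pair, one component from each; accept when both components accept.
        a   b  
>  s0   s1  s0 
   s1   s2  s3 
   s2   s4  s3 
   s3   s5  s0 
   s4   s4  s6 
 * s5   s2  s3 
   s6   s7  s8 
   s7   s4  s6 
   s8   s4  s8 
(> = start, * = accepting)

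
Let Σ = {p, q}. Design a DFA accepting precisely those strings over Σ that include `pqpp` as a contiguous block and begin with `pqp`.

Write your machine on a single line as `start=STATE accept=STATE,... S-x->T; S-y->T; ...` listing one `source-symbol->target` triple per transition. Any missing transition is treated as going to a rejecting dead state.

start=S0; accept=S5; S0-p->S1; S0-q->S2; S1-p->S2; S1-q->S3; S2-p->S2; S2-q->S2; S3-p->S4; S3-q->S2; S4-p->S5; S4-q->S6; S5-p->S5; S5-q->S5; S6-p->S4; S6-q->S7; S7-p->S8; S7-q->S7; S8-p->S8; S8-q->S6

Run two small machines in parallel and take their product. One (5 states) tracks whether and how much of `pqpp` has been seen; the other (5 states) tracks whether the input so far still matches the prefix `pqp`. Each combined state is a pair, one component from each; accept when both components accept. Minimizing collapses redundant product states.
        p   q  
>  S0   S1  S2 
   S1   S2  S3 
   S2   S2  S2 
   S3   S4  S2 
   S4   S5  S6 
 * S5   S5  S5 
   S6   S4  S7 
   S7   S8  S7 
   S8   S8  S6 
(> = start, * = accepting)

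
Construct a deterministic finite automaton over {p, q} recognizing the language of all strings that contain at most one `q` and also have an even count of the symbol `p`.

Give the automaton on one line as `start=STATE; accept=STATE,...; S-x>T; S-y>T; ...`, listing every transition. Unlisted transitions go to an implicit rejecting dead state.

Run two small machines in parallel and take their product. The first has 3 states tracking the count of `q`s, saturating at 2; the second has 2 states tracking the count of `p`s modulo 2. A product state is a pair (one from each), accepting exactly when both do. Minimizing collapses redundant product states.
With 5 states:
        p   q  
>* S0   S1  S2 
   S1   S0  S3 
 * S2   S3  S4 
   S3   S2  S4 
   S4   S4  S4 
(> = start, * = accepting)

start=S0; accept=S0,S2; S0-p>S1; S0-q>S2; S1-p>S0; S1-q>S3; S2-p>S3; S2-q>S4; S3-p>S2; S3-q>S4; S4-p>S4; S4-q>S4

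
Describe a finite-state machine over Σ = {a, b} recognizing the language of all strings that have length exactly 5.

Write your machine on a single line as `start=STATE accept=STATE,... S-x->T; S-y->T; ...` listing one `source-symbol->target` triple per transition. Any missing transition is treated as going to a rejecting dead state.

We only need to distinguish lengths 0, 1, …, 5, and '>5'. Chain S0 → S1 → S2 → S3 → S4 → S5 → S6 on every symbol, with S6 looping. Accepting states: {S5}.
7 states suffice.
        a   b  
>  S0   S1  S1 
   S1   S2  S2 
   S2   S3  S3 
   S3   S4  S4 
   S4   S5  S5 
 * S5   S6  S6 
   S6   S6  S6 
(> = start, * = accepting)

start=S0; accept=S5; S0-a->S1; S0-b->S1; S1-a->S2; S1-b->S2; S2-a->S3; S2-b->S3; S3-a->S4; S3-b->S4; S4-a->S5; S4-b->S5; S5-a->S6; S5-b->S6; S6-a->S6; S6-b->S6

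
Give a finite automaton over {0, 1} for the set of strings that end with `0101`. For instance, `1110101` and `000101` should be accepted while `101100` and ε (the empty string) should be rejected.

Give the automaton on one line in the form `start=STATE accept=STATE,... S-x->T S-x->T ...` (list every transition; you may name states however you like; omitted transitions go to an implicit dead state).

start=q0 accept=q4 q0-0->q1 q0-1->q0 q1-0->q1 q1-1->q2 q2-0->q3 q2-1->q0 q3-0->q1 q3-1->q4 q4-0->q3 q4-1->q0

Let each state record the length of the longest suffix of the input read so far that is also a prefix of `0101`. q1 means the last symbol is `0`; q2 means the last 2 symbols are `01`; q3 means the last 3 symbols are `010`; q4 means the last 4 symbols are `0101`. Accept only at q4, where the string currently ends in `0101`.
With 5 states:
        0   1  
>  q0   q1  q0 
   q1   q1  q2 
   q2   q3  q0 
   q3   q1  q4 
 * q4   q3  q0 
(> = start, * = accepting)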